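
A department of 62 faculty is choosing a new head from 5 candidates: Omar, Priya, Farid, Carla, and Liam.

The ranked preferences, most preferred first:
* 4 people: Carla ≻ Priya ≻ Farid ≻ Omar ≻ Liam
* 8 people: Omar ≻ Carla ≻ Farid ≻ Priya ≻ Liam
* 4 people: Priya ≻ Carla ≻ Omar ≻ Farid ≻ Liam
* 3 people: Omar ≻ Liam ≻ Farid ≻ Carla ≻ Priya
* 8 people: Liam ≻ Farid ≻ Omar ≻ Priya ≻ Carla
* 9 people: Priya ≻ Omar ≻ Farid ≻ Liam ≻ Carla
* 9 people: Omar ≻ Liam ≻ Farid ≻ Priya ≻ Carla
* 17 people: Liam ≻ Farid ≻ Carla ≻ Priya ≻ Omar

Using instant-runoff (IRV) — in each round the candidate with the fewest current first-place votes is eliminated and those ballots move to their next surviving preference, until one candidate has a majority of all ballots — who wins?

Omar

Round 1: Omar 20, Priya 13, Farid 0, Carla 4, Liam 25. Farid eliminated.
Round 2: Omar 20, Priya 13, Carla 4, Liam 25. Carla eliminated.
Round 3: Omar 20, Priya 17, Liam 25. Priya eliminated.
Round 4: Omar 37, Liam 25. Omar has a majority (≥32).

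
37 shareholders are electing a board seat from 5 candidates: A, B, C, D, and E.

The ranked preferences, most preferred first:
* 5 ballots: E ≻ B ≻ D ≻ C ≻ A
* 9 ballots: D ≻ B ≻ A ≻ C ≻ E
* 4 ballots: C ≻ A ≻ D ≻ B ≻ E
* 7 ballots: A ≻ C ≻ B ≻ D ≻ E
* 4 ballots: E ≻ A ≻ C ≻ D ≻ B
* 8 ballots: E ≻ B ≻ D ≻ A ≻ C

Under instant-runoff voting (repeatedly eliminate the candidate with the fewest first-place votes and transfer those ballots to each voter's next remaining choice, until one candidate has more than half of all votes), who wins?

Round 1: A 7, B 0, C 4, D 9, E 17. B eliminated.
Round 2: A 7, C 4, D 9, E 17. C eliminated.
Round 3: A 11, D 9, E 17. D eliminated.
Round 4: A 20, E 17. A has a majority (≥19).

A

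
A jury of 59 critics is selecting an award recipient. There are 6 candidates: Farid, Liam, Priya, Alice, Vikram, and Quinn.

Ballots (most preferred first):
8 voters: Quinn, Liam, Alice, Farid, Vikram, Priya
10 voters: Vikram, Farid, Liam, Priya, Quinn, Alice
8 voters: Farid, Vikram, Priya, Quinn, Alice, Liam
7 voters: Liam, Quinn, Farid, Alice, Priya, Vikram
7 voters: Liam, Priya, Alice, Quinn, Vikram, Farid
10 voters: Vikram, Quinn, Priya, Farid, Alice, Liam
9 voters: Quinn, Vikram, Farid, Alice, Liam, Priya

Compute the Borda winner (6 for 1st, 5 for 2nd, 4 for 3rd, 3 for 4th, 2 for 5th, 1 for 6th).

Farid: 8×3 + 10×5 + 8×6 + 7×4 + 7×1 + 10×3 + 9×4 = 223
Liam: 8×5 + 10×4 + 8×1 + 7×6 + 7×6 + 10×1 + 9×2 = 200
Priya: 8×1 + 10×3 + 8×4 + 7×2 + 7×5 + 10×4 + 9×1 = 168
Alice: 8×4 + 10×1 + 8×2 + 7×3 + 7×4 + 10×2 + 9×3 = 154
Vikram: 8×2 + 10×6 + 8×5 + 7×1 + 7×2 + 10×6 + 9×5 = 242
Quinn: 8×6 + 10×2 + 8×3 + 7×5 + 7×3 + 10×5 + 9×6 = 252

Quinn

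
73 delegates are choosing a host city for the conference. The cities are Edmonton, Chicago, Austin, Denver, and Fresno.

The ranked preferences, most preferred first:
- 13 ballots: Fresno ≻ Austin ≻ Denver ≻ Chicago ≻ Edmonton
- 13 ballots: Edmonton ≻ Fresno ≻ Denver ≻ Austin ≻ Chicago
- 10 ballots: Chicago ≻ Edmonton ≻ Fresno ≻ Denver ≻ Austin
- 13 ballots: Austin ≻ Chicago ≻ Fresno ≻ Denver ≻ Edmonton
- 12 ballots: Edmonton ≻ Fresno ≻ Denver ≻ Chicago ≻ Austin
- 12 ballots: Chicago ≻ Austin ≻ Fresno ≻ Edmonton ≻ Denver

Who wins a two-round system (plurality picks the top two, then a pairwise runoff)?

Chicago

Round 1 first-place votes: Edmonton 25, Chicago 22, Austin 13, Denver 0, Fresno 13. Edmonton and Chicago advance.
Runoff: Edmonton is ranked above Chicago on 25 ballots, Chicago above Edmonton on 48.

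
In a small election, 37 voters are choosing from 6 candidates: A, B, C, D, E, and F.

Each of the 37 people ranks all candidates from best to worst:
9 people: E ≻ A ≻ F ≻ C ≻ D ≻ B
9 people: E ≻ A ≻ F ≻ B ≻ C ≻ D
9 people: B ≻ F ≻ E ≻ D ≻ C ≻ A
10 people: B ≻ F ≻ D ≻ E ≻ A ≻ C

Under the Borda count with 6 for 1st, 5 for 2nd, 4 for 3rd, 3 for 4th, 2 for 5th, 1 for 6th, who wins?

E

A: 9×5 + 9×5 + 9×1 + 10×2 = 119
B: 9×1 + 9×3 + 9×6 + 10×6 = 150
C: 9×3 + 9×2 + 9×2 + 10×1 = 73
D: 9×2 + 9×1 + 9×3 + 10×4 = 94
E: 9×6 + 9×6 + 9×4 + 10×3 = 174
F: 9×4 + 9×4 + 9×5 + 10×5 = 167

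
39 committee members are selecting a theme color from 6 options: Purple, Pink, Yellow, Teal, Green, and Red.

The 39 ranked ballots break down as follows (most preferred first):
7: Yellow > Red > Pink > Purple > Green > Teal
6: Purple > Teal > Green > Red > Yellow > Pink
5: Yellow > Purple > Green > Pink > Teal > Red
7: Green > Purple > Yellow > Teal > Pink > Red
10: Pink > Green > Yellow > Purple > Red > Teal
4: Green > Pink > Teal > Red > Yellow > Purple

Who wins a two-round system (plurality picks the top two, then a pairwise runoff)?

Green

Round 1 first-place votes: Purple 6, Pink 10, Yellow 12, Teal 0, Green 11, Red 0. Yellow and Green advance.
Runoff: Yellow is ranked above Green on 12 ballots, Green above Yellow on 27.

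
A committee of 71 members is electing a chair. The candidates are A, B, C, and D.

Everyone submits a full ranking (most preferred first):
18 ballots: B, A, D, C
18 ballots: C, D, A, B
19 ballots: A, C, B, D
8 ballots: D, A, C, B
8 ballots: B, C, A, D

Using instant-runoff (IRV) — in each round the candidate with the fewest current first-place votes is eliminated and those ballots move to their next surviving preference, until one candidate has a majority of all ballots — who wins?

Round 1: A 19, B 26, C 18, D 8. D eliminated.
Round 2: A 27, B 26, C 18. C eliminated.
Round 3: A 45, B 26. A has a majority (≥36).

A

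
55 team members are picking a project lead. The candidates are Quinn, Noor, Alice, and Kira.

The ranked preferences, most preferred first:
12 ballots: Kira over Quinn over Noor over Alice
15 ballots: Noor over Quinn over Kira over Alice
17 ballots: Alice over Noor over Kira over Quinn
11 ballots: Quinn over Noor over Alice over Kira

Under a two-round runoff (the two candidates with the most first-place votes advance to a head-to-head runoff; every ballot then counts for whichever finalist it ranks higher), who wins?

Round 1 first-place votes: Quinn 11, Noor 15, Alice 17, Kira 12. Alice and Noor advance.
Runoff: Alice is ranked above Noor on 17 ballots, Noor above Alice on 38.

Noor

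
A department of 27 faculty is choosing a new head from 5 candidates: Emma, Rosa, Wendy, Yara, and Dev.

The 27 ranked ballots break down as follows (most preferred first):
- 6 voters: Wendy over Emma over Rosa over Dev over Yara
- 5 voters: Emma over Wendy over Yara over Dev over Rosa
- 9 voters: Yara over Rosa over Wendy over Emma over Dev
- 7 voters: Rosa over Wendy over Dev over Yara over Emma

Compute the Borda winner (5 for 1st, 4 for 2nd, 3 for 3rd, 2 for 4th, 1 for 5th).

Emma: 6×4 + 5×5 + 9×2 + 7×1 = 74
Rosa: 6×3 + 5×1 + 9×4 + 7×5 = 94
Wendy: 6×5 + 5×4 + 9×3 + 7×4 = 105
Yara: 6×1 + 5×3 + 9×5 + 7×2 = 80
Dev: 6×2 + 5×2 + 9×1 + 7×3 = 52

Wendy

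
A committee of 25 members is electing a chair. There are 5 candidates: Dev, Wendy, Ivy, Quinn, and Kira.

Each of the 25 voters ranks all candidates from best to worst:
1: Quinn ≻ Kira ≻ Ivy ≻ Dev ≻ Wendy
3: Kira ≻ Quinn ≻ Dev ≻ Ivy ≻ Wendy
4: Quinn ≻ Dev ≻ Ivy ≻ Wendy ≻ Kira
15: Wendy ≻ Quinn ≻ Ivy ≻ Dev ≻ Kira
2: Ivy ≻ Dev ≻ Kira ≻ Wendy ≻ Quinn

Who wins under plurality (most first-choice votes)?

First-place votes: Dev 0, Wendy 15, Ivy 2, Quinn 5, Kira 3.

Wendy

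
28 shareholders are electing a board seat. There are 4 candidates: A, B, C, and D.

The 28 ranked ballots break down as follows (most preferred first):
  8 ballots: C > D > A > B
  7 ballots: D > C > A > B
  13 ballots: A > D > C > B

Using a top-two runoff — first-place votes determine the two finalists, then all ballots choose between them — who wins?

C

Round 1 first-place votes: A 13, B 0, C 8, D 7. A and C advance.
Runoff: A is ranked above C on 13 ballots, C above A on 15.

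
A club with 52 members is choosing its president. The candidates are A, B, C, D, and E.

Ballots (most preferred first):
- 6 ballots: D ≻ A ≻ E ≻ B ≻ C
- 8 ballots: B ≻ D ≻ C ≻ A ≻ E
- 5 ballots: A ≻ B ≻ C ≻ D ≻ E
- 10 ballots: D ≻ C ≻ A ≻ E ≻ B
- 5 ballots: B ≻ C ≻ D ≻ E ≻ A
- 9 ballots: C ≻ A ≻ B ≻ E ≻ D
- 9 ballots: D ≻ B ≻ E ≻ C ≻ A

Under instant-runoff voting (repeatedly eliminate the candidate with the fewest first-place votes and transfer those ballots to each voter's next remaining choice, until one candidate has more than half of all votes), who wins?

B

Round 1: A 5, B 13, C 9, D 25, E 0. E eliminated.
Round 2: A 5, B 13, C 9, D 25. A eliminated.
Round 3: B 18, C 9, D 25. C eliminated.
Round 4: B 27, D 25. B has a majority (≥27).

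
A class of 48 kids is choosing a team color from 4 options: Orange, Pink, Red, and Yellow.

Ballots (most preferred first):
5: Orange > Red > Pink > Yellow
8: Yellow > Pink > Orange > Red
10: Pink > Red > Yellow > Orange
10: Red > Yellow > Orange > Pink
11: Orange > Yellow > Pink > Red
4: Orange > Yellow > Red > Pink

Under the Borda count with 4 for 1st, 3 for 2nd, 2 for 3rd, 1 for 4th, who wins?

Orange: 5×4 + 8×2 + 10×1 + 10×2 + 11×4 + 4×4 = 126
Pink: 5×2 + 8×3 + 10×4 + 10×1 + 11×2 + 4×1 = 110
Red: 5×3 + 8×1 + 10×3 + 10×4 + 11×1 + 4×2 = 112
Yellow: 5×1 + 8×4 + 10×2 + 10×3 + 11×3 + 4×3 = 132

Yellow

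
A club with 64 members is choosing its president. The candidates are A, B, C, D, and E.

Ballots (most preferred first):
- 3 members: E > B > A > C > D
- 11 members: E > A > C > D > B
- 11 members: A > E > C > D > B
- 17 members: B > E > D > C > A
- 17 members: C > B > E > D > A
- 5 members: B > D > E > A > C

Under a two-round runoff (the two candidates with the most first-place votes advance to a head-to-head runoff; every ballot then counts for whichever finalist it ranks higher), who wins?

C

Round 1 first-place votes: A 11, B 22, C 17, D 0, E 14. B and C advance.
Runoff: B is ranked above C on 25 ballots, C above B on 39.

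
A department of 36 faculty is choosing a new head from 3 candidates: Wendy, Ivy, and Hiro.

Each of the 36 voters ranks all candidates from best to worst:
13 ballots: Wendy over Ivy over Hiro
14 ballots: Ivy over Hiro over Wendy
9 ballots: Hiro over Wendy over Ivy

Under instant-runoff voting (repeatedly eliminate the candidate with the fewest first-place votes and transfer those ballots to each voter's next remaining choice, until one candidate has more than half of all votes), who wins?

Round 1: Wendy 13, Ivy 14, Hiro 9. Hiro eliminated.
Round 2: Wendy 22, Ivy 14. Wendy has a majority (≥19).

Wendy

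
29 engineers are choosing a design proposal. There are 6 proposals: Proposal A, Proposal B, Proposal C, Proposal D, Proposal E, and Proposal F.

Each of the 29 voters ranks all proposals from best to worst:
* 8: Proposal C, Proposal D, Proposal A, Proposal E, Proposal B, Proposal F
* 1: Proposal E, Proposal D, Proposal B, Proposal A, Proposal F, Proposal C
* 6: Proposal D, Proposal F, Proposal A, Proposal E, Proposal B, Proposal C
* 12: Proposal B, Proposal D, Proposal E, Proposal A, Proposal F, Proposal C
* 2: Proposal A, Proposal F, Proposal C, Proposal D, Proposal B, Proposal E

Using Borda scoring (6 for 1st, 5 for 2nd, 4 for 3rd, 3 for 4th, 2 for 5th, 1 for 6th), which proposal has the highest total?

Proposal D

Proposal A: 8×4 + 1×3 + 6×4 + 12×3 + 2×6 = 107
Proposal B: 8×2 + 1×4 + 6×2 + 12×6 + 2×2 = 108
Proposal C: 8×6 + 1×1 + 6×1 + 12×1 + 2×4 = 75
Proposal D: 8×5 + 1×5 + 6×6 + 12×5 + 2×3 = 147
Proposal E: 8×3 + 1×6 + 6×3 + 12×4 + 2×1 = 98
Proposal F: 8×1 + 1×2 + 6×5 + 12×2 + 2×5 = 74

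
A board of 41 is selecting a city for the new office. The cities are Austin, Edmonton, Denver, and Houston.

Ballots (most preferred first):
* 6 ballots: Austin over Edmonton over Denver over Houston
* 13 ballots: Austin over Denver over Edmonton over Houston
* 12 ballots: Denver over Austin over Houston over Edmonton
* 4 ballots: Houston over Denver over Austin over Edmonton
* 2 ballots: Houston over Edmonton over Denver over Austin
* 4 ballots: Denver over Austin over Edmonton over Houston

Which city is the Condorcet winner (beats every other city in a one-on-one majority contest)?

Denver vs Austin: 22–19
Denver vs Edmonton: 33–8
Denver vs Houston: 35–6
Denver beats every other city.

Denver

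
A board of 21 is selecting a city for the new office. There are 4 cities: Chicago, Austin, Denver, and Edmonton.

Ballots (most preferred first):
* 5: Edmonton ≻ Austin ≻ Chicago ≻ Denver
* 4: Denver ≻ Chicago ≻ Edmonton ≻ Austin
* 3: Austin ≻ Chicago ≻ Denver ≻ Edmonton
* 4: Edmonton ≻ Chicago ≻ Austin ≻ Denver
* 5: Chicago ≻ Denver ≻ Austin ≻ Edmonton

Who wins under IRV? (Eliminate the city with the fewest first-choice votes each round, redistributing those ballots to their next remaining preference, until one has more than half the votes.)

Round 1: Chicago 5, Austin 3, Denver 4, Edmonton 9. Austin eliminated.
Round 2: Chicago 8, Denver 4, Edmonton 9. Denver eliminated.
Round 3: Chicago 12, Edmonton 9. Chicago has a majority (≥11).

Chicago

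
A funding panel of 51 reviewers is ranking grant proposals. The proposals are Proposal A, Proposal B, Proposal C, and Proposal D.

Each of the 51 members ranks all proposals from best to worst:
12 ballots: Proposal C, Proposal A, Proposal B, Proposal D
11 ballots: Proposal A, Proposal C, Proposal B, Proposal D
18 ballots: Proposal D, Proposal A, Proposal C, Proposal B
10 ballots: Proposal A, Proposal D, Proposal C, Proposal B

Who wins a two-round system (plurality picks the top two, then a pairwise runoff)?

Round 1 first-place votes: Proposal A 21, Proposal B 0, Proposal C 12, Proposal D 18. Proposal A and Proposal D advance.
Runoff: Proposal A is ranked above Proposal D on 33 ballots, Proposal D above Proposal A on 18.

Proposal A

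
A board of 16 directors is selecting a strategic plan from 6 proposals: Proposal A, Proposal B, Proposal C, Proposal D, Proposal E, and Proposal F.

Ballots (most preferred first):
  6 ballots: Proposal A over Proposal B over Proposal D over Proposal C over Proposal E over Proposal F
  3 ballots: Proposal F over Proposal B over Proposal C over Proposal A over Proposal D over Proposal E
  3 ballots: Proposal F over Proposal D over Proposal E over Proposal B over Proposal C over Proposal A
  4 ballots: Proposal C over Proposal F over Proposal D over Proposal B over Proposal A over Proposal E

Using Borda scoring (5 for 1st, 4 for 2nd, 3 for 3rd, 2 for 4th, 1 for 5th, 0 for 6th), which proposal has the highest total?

Proposal B

Proposal A: 6×5 + 3×2 + 3×0 + 4×1 = 40
Proposal B: 6×4 + 3×4 + 3×2 + 4×2 = 50
Proposal C: 6×2 + 3×3 + 3×1 + 4×5 = 44
Proposal D: 6×3 + 3×1 + 3×4 + 4×3 = 45
Proposal E: 6×1 + 3×0 + 3×3 + 4×0 = 15
Proposal F: 6×0 + 3×5 + 3×5 + 4×4 = 46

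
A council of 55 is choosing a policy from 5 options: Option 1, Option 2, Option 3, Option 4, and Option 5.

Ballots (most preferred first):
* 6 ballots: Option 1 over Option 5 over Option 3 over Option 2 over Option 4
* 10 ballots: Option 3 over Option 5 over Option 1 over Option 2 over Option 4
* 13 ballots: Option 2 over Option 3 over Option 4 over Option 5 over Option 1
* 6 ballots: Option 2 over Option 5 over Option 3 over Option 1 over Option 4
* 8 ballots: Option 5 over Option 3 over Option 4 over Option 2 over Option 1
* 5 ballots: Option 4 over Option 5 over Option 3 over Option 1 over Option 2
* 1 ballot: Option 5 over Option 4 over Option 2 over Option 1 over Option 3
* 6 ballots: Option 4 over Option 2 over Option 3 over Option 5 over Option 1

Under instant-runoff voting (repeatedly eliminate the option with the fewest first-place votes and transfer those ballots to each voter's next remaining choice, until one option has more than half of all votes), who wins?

Round 1: Option 1 6, Option 2 19, Option 3 10, Option 4 11, Option 5 9. Option 1 eliminated.
Round 2: Option 2 19, Option 3 10, Option 4 11, Option 5 15. Option 3 eliminated.
Round 3: Option 2 19, Option 4 11, Option 5 25. Option 4 eliminated.
Round 4: Option 2 25, Option 5 30. Option 5 has a majority (≥28).

Option 5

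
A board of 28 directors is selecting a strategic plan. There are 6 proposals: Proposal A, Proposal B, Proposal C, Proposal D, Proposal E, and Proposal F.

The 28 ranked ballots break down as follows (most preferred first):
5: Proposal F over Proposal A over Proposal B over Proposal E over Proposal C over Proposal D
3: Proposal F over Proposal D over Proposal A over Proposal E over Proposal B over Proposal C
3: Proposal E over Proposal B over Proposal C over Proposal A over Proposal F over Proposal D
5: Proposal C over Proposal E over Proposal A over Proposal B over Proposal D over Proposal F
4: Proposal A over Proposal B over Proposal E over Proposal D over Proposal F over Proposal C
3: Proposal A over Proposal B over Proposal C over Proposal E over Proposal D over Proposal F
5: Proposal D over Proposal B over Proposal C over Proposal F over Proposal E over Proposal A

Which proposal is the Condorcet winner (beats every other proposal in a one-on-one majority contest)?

Proposal A vs Proposal B: 20–8
Proposal A vs Proposal C: 15–13
Proposal A vs Proposal D: 20–8
Proposal A vs Proposal E: 15–13
Proposal A vs Proposal F: 15–13
Proposal A beats every other proposal.

Proposal A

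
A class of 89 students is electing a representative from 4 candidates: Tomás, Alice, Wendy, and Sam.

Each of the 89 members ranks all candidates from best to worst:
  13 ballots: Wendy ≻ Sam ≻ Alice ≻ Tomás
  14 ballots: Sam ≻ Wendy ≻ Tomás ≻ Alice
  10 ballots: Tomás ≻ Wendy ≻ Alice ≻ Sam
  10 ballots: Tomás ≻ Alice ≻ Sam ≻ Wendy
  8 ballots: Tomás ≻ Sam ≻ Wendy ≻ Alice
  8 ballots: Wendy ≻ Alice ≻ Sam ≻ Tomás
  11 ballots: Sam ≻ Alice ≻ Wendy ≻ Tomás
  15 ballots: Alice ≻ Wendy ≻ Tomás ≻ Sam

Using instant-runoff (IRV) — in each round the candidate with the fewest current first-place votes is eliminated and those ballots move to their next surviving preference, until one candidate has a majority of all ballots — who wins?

Round 1: Tomás 28, Alice 15, Wendy 21, Sam 25. Alice eliminated.
Round 2: Tomás 28, Wendy 36, Sam 25. Sam eliminated.
Round 3: Tomás 28, Wendy 61. Wendy has a majority (≥45).

Wendy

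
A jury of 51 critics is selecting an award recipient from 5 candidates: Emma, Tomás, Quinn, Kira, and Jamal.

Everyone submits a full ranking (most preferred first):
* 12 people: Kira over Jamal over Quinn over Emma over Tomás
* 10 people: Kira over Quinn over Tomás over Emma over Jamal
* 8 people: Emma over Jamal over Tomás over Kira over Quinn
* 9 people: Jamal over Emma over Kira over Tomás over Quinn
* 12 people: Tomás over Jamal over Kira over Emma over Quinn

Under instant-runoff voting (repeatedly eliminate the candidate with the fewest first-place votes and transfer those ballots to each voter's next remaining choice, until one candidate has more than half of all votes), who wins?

Jamal

Round 1: Emma 8, Tomás 12, Quinn 0, Kira 22, Jamal 9. Quinn eliminated.
Round 2: Emma 8, Tomás 12, Kira 22, Jamal 9. Emma eliminated.
Round 3: Tomás 12, Kira 22, Jamal 17. Tomás eliminated.
Round 4: Kira 22, Jamal 29. Jamal has a majority (≥26).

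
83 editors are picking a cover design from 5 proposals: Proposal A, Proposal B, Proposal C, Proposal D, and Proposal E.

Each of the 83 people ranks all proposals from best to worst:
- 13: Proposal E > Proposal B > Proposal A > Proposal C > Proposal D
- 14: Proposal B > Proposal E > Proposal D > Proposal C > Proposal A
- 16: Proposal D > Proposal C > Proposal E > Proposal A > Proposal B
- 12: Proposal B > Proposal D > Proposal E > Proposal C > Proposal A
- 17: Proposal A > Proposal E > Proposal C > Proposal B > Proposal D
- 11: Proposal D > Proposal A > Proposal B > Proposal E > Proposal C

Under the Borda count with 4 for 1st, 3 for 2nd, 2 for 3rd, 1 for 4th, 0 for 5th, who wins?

Proposal A: 13×2 + 14×0 + 16×1 + 12×0 + 17×4 + 11×3 = 143
Proposal B: 13×3 + 14×4 + 16×0 + 12×4 + 17×1 + 11×2 = 182
Proposal C: 13×1 + 14×1 + 16×3 + 12×1 + 17×2 + 11×0 = 121
Proposal D: 13×0 + 14×2 + 16×4 + 12×3 + 17×0 + 11×4 = 172
Proposal E: 13×4 + 14×3 + 16×2 + 12×2 + 17×3 + 11×1 = 212

Proposal E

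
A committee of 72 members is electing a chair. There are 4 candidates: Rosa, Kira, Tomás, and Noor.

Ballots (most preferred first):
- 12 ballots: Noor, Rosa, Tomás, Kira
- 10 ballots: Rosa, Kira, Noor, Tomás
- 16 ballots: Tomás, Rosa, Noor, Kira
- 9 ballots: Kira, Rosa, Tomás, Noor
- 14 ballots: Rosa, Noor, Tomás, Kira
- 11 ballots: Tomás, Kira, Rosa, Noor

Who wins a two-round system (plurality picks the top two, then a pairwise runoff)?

Rosa

Round 1 first-place votes: Rosa 24, Kira 9, Tomás 27, Noor 12. Tomás and Rosa advance.
Runoff: Tomás is ranked above Rosa on 27 ballots, Rosa above Tomás on 45.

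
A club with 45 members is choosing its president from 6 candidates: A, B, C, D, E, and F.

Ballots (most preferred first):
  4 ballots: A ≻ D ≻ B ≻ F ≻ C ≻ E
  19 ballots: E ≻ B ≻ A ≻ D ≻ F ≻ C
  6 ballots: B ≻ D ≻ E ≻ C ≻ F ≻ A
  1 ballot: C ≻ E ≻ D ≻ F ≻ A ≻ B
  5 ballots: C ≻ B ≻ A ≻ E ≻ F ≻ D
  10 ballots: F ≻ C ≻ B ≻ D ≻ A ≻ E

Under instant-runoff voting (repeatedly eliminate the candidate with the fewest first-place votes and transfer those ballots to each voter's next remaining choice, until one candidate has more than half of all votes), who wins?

B

Round 1: A 4, B 6, C 6, D 0, E 19, F 10. D eliminated.
Round 2: A 4, B 6, C 6, E 19, F 10. A eliminated.
Round 3: B 10, C 6, E 19, F 10. C eliminated.
Round 4: B 15, E 20, F 10. F eliminated.
Round 5: B 25, E 20. B has a majority (≥23).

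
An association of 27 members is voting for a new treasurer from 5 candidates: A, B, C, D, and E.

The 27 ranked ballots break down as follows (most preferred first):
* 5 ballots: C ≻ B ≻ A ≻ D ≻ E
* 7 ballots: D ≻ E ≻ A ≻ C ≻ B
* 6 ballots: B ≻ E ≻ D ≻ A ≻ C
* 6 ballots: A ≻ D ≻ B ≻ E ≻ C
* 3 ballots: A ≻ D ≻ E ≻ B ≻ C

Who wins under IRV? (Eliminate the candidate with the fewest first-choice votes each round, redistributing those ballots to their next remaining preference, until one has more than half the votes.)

A

Round 1: A 9, B 6, C 5, D 7, E 0. E eliminated.
Round 2: A 9, B 6, C 5, D 7. C eliminated.
Round 3: A 9, B 11, D 7. D eliminated.
Round 4: A 16, B 11. A has a majority (≥14).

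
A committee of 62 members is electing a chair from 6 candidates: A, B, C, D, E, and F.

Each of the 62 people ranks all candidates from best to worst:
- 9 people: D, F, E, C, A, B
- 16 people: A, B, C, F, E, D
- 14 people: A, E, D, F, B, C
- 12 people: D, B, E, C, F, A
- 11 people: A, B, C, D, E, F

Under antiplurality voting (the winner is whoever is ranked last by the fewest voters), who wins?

Last-place votes: A 12, B 9, C 14, D 16, E 0, F 11.

E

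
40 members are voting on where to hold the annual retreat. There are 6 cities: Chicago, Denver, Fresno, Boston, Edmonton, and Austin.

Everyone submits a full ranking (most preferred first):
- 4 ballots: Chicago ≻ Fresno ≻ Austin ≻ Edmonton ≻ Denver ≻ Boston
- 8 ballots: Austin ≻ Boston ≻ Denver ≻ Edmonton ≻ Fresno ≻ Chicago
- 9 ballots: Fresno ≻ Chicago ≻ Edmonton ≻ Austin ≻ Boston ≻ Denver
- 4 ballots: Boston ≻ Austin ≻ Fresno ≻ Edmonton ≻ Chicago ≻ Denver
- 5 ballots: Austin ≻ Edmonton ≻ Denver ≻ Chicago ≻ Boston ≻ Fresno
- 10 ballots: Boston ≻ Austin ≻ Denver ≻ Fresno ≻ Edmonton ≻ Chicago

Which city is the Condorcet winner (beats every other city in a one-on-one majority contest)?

Austin vs Chicago: 27–13
Austin vs Denver: 40–0
Austin vs Fresno: 27–13
Austin vs Boston: 26–14
Austin vs Edmonton: 31–9
Austin beats every other city.

Austin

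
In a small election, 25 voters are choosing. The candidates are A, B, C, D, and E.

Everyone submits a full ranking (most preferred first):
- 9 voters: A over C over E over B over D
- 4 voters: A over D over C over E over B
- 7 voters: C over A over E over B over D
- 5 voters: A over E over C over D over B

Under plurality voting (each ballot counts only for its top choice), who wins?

First-place votes: A 18, B 0, C 7, D 0, E 0.

A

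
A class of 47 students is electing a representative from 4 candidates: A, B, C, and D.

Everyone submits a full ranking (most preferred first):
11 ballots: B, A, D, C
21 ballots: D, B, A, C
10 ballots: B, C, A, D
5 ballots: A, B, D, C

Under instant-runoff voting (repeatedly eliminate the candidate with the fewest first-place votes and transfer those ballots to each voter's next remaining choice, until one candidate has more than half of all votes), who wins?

B

Round 1: A 5, B 21, C 0, D 21. C eliminated.
Round 2: A 5, B 21, D 21. A eliminated.
Round 3: B 26, D 21. B has a majority (≥24).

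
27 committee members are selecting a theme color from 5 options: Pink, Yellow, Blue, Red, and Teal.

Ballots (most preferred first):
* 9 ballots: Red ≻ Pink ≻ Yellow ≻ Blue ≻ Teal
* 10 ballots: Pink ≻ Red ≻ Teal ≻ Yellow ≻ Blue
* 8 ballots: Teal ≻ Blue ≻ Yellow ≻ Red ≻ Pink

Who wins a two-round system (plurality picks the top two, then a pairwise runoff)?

Round 1 first-place votes: Pink 10, Yellow 0, Blue 0, Red 9, Teal 8. Pink and Red advance.
Runoff: Pink is ranked above Red on 10 ballots, Red above Pink on 17.

Red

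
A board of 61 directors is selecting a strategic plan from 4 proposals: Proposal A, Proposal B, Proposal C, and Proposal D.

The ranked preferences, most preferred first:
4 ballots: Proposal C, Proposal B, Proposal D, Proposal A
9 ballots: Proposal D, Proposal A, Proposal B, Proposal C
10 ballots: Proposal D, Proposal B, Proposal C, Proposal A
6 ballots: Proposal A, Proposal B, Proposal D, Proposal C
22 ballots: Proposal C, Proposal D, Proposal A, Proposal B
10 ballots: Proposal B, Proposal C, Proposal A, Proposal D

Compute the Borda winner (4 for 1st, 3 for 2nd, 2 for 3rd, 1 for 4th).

Proposal D

Proposal A: 4×1 + 9×3 + 10×1 + 6×4 + 22×2 + 10×2 = 129
Proposal B: 4×3 + 9×2 + 10×3 + 6×3 + 22×1 + 10×4 = 140
Proposal C: 4×4 + 9×1 + 10×2 + 6×1 + 22×4 + 10×3 = 169
Proposal D: 4×2 + 9×4 + 10×4 + 6×2 + 22×3 + 10×1 = 172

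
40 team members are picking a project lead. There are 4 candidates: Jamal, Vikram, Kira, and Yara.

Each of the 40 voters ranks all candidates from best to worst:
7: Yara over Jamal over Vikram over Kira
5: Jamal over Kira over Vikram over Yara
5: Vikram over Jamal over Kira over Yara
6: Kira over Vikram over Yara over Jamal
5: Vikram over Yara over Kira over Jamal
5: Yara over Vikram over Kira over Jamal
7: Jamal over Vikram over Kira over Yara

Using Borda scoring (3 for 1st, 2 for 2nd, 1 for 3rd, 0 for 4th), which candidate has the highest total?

Vikram

Jamal: 7×2 + 5×3 + 5×2 + 6×0 + 5×0 + 5×0 + 7×3 = 60
Vikram: 7×1 + 5×1 + 5×3 + 6×2 + 5×3 + 5×2 + 7×2 = 78
Kira: 7×0 + 5×2 + 5×1 + 6×3 + 5×1 + 5×1 + 7×1 = 50
Yara: 7×3 + 5×0 + 5×0 + 6×1 + 5×2 + 5×3 + 7×0 = 52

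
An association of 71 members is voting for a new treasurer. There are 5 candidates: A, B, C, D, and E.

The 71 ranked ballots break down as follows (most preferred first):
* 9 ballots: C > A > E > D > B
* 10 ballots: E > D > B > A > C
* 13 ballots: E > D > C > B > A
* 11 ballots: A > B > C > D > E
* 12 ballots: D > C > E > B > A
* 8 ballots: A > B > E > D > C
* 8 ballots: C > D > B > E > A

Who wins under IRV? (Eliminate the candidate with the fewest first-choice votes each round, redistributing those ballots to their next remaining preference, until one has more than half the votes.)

Round 1: A 19, B 0, C 17, D 12, E 23. B eliminated.
Round 2: A 19, C 17, D 12, E 23. D eliminated.
Round 3: A 19, C 29, E 23. A eliminated.
Round 4: C 40, E 31. C has a majority (≥36).

C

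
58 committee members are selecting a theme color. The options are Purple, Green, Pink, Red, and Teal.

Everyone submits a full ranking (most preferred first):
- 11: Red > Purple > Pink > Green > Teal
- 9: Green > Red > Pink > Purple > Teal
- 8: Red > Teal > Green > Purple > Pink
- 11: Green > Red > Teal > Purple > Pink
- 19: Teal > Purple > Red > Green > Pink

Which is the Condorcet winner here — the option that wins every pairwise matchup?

Red vs Purple: 39–19
Red vs Green: 38–20
Red vs Pink: 58–0
Red vs Teal: 39–19
Red beats every other option.

Red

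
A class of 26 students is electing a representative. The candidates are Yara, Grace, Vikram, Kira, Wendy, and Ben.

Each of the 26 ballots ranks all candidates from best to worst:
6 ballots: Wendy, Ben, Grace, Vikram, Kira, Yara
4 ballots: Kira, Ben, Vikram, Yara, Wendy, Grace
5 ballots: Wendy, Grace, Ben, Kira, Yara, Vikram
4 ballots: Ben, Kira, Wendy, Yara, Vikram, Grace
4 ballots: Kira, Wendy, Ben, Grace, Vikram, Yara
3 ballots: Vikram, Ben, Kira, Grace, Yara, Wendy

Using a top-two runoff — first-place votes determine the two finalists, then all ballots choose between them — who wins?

Round 1 first-place votes: Yara 0, Grace 0, Vikram 3, Kira 8, Wendy 11, Ben 4. Wendy and Kira advance.
Runoff: Wendy is ranked above Kira on 11 ballots, Kira above Wendy on 15.

Kira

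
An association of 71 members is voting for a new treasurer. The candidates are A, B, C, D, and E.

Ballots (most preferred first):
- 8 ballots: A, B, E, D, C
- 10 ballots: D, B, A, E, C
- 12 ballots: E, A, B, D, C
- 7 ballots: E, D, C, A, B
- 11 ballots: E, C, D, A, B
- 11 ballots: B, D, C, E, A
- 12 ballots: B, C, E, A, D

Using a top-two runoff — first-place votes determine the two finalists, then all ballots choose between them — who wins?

Round 1 first-place votes: A 8, B 23, C 0, D 10, E 30. E and B advance.
Runoff: E is ranked above B on 30 ballots, B above E on 41.

B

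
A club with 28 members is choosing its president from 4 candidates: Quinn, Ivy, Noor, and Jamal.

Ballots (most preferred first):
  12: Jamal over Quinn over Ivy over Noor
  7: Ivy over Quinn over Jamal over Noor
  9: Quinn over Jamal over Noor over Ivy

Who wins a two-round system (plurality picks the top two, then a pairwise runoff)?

Round 1 first-place votes: Quinn 9, Ivy 7, Noor 0, Jamal 12. Jamal and Quinn advance.
Runoff: Jamal is ranked above Quinn on 12 ballots, Quinn above Jamal on 16.

Quinn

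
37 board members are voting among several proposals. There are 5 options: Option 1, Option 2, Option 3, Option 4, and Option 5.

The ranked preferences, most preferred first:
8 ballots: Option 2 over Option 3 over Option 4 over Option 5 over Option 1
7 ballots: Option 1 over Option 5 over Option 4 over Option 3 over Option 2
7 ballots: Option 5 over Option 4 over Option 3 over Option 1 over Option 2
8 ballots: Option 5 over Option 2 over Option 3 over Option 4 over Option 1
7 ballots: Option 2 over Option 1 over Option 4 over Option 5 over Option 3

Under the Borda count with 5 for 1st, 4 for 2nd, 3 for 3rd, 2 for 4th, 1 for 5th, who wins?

Option 5

Option 1: 8×1 + 7×5 + 7×2 + 8×1 + 7×4 = 93
Option 2: 8×5 + 7×1 + 7×1 + 8×4 + 7×5 = 121
Option 3: 8×4 + 7×2 + 7×3 + 8×3 + 7×1 = 98
Option 4: 8×3 + 7×3 + 7×4 + 8×2 + 7×3 = 110
Option 5: 8×2 + 7×4 + 7×5 + 8×5 + 7×2 = 133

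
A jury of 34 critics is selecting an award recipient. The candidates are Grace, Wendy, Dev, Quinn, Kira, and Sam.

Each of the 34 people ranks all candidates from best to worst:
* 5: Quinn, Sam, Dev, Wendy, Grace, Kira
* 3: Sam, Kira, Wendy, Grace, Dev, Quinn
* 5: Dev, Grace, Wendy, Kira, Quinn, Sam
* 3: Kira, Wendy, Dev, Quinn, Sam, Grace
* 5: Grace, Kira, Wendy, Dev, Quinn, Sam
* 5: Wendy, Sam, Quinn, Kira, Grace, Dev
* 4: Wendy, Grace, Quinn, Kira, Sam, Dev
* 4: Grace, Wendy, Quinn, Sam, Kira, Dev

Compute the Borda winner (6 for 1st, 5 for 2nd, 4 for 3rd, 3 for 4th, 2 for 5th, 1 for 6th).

Wendy

Grace: 5×2 + 3×3 + 5×5 + 3×1 + 5×6 + 5×2 + 4×5 + 4×6 = 131
Wendy: 5×3 + 3×4 + 5×4 + 3×5 + 5×4 + 5×6 + 4×6 + 4×5 = 156
Dev: 5×4 + 3×2 + 5×6 + 3×4 + 5×3 + 5×1 + 4×1 + 4×1 = 96
Quinn: 5×6 + 3×1 + 5×2 + 3×3 + 5×2 + 5×4 + 4×4 + 4×4 = 114
Kira: 5×1 + 3×5 + 5×3 + 3×6 + 5×5 + 5×3 + 4×3 + 4×2 = 113
Sam: 5×5 + 3×6 + 5×1 + 3×2 + 5×1 + 5×5 + 4×2 + 4×3 = 104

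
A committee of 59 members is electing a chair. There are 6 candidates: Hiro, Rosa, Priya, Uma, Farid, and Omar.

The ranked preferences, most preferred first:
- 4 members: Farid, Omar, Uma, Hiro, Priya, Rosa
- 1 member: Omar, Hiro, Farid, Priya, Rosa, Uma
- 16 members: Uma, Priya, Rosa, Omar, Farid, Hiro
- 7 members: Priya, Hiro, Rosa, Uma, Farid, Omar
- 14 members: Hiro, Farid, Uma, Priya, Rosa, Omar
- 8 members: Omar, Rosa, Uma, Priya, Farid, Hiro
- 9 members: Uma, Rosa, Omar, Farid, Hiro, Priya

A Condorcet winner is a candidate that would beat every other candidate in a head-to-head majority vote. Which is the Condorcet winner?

Uma

Uma vs Hiro: 37–22
Uma vs Rosa: 43–16
Uma vs Priya: 51–8
Uma vs Farid: 40–19
Uma vs Omar: 46–13
Uma beats every other candidate.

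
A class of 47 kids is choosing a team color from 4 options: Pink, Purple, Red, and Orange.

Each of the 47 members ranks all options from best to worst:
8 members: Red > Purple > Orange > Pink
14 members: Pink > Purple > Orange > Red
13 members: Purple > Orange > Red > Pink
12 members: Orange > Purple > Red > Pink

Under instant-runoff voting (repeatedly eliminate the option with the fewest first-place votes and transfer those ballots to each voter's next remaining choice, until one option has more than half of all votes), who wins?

Round 1: Pink 14, Purple 13, Red 8, Orange 12. Red eliminated.
Round 2: Pink 14, Purple 21, Orange 12. Orange eliminated.
Round 3: Pink 14, Purple 33. Purple has a majority (≥24).

Purple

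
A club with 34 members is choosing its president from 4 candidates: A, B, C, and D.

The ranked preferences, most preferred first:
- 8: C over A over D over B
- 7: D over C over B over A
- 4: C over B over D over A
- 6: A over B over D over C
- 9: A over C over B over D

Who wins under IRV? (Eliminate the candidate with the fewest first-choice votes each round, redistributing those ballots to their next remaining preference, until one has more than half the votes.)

C

Round 1: A 15, B 0, C 12, D 7. B eliminated.
Round 2: A 15, C 12, D 7. D eliminated.
Round 3: A 15, C 19. C has a majority (≥18).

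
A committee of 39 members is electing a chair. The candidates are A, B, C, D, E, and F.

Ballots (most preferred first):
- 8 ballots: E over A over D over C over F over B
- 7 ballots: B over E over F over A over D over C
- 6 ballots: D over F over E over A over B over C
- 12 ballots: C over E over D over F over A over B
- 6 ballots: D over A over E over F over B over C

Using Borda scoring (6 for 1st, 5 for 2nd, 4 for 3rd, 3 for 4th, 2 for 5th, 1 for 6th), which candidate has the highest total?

A: 8×5 + 7×3 + 6×3 + 12×2 + 6×5 = 133
B: 8×1 + 7×6 + 6×2 + 12×1 + 6×2 = 86
C: 8×3 + 7×1 + 6×1 + 12×6 + 6×1 = 115
D: 8×4 + 7×2 + 6×6 + 12×4 + 6×6 = 166
E: 8×6 + 7×5 + 6×4 + 12×5 + 6×4 = 191
F: 8×2 + 7×4 + 6×5 + 12×3 + 6×3 = 128

E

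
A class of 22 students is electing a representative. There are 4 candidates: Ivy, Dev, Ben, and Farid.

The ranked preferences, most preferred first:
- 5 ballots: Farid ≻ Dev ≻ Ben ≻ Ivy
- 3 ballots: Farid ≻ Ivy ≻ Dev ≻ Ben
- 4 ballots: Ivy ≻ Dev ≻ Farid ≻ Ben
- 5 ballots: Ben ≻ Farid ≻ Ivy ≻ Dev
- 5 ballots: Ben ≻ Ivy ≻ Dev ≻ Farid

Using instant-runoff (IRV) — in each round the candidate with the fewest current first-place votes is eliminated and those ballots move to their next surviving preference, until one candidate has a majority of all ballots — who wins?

Farid

Round 1: Ivy 4, Dev 0, Ben 10, Farid 8. Dev eliminated.
Round 2: Ivy 4, Ben 10, Farid 8. Ivy eliminated.
Round 3: Ben 10, Farid 12. Farid has a majority (≥12).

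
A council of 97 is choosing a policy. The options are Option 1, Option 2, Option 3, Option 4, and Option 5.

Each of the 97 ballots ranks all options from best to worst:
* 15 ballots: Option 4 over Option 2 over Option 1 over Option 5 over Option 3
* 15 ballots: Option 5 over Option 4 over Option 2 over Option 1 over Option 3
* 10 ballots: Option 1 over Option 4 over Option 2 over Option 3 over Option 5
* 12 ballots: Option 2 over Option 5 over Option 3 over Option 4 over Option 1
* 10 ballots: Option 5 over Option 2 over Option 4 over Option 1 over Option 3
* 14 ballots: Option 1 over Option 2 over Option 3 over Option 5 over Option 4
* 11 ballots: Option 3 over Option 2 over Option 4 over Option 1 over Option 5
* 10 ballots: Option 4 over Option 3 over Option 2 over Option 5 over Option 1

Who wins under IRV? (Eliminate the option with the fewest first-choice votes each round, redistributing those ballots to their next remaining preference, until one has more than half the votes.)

Option 5

Round 1: Option 1 24, Option 2 12, Option 3 11, Option 4 25, Option 5 25. Option 3 eliminated.
Round 2: Option 1 24, Option 2 23, Option 4 25, Option 5 25. Option 2 eliminated.
Round 3: Option 1 24, Option 4 36, Option 5 37. Option 1 eliminated.
Round 4: Option 4 46, Option 5 51. Option 5 has a majority (≥49).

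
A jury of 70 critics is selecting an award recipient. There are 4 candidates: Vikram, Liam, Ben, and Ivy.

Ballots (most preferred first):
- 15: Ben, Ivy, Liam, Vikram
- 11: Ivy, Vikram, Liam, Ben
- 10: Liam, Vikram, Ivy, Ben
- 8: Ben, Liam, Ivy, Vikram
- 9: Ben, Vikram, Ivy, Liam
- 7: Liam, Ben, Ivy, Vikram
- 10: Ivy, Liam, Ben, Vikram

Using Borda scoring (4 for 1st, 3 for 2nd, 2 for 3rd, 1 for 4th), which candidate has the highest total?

Ivy

Vikram: 15×1 + 11×3 + 10×3 + 8×1 + 9×3 + 7×1 + 10×1 = 130
Liam: 15×2 + 11×2 + 10×4 + 8×3 + 9×1 + 7×4 + 10×3 = 183
Ben: 15×4 + 11×1 + 10×1 + 8×4 + 9×4 + 7×3 + 10×2 = 190
Ivy: 15×3 + 11×4 + 10×2 + 8×2 + 9×2 + 7×2 + 10×4 = 197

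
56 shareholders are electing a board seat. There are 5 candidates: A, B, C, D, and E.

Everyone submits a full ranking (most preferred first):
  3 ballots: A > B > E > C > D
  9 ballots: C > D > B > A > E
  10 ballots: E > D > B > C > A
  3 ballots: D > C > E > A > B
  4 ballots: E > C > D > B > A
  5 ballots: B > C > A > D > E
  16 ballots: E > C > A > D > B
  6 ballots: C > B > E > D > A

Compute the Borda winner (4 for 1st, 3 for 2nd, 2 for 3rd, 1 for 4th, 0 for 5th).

A: 3×4 + 9×1 + 10×0 + 3×1 + 4×0 + 5×2 + 16×2 + 6×0 = 66
B: 3×3 + 9×2 + 10×2 + 3×0 + 4×1 + 5×4 + 16×0 + 6×3 = 89
C: 3×1 + 9×4 + 10×1 + 3×3 + 4×3 + 5×3 + 16×3 + 6×4 = 157
D: 3×0 + 9×3 + 10×3 + 3×4 + 4×2 + 5×1 + 16×1 + 6×1 = 104
E: 3×2 + 9×0 + 10×4 + 3×2 + 4×4 + 5×0 + 16×4 + 6×2 = 144

C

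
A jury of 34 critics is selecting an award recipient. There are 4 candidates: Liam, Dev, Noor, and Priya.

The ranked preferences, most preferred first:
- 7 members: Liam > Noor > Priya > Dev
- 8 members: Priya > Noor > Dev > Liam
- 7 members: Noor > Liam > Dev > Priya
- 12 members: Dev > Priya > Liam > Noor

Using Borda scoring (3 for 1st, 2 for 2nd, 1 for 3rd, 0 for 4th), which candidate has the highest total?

Priya

Liam: 7×3 + 8×0 + 7×2 + 12×1 = 47
Dev: 7×0 + 8×1 + 7×1 + 12×3 = 51
Noor: 7×2 + 8×2 + 7×3 + 12×0 = 51
Priya: 7×1 + 8×3 + 7×0 + 12×2 = 55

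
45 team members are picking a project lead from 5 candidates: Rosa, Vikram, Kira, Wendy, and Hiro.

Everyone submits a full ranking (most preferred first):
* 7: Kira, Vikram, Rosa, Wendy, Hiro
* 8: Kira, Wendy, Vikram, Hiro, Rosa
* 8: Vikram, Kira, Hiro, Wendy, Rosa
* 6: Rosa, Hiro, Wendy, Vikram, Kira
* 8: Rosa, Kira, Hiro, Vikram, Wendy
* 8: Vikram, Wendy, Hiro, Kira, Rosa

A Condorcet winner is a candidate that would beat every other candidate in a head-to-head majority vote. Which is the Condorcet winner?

Kira

Kira vs Rosa: 31–14
Kira vs Vikram: 23–22
Kira vs Wendy: 31–14
Kira vs Hiro: 31–14
Kira beats every other candidate.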